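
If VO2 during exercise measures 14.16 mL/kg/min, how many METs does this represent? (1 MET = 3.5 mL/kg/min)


METs = VO2 / 3.5 = 14.16 / 3.5 = 4.05

4.05 METs


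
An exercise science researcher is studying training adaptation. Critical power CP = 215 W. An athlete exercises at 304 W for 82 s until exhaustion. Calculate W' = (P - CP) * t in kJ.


P - CP = 304 - 215 = 89 W
W' = 89 * 82 = 7298 J
= 7298 / 1000 = 7.298 kJ

7.298 kJ


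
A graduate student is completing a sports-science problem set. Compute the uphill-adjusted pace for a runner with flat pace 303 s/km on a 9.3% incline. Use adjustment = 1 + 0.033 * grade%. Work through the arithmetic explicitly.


Adjustment factor = 1 + 0.033 * 9.3 = 1.3069
Grade-adjusted pace = 303 * 1.3069 = 395.99 s/km

395.99 s/km


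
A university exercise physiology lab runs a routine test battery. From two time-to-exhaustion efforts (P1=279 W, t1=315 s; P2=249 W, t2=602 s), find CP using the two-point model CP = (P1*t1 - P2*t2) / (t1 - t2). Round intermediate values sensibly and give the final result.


Work in trial 1 = 87885 J
Work in trial 2 = 149898 J
Delta work = -62013 J
Delta time = -287 s
CP = -62013 / -287 = 216.07 W

216.07 W


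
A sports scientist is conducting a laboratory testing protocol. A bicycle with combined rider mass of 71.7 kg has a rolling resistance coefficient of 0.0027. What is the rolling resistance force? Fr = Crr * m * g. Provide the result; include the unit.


Fr = 0.0027 * 71.7 * 9.81
= 0.19359 * 9.81
= 1.899 N

1.899 N


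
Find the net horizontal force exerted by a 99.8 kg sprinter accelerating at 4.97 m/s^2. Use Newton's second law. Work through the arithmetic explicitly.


Newton's second law: F = m * a
F = 99.8 * 4.97 = 496.01 N

496.01 N


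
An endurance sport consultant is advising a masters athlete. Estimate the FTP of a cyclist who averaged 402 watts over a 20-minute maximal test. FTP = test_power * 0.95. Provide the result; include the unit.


FTP = 402 * 0.95 = 381.9 W

381.9 W


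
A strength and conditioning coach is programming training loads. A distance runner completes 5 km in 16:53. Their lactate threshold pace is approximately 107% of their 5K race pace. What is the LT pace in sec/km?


Convert to seconds: 16 min 53 s = 1013 s
Pace per km = 1013 / 5 = 202.6 s/km
LT pace = 202.6 * 1.07 = 216.78 s/km

216.78 s/km


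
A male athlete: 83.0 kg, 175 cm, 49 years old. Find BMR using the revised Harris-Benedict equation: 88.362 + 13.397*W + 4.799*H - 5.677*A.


Intercept = 88.362
Weight contribution = 13.397 * 83.0 = 1111.951
Height contribution = 4.799 * 175 = 839.825
Age contribution = 5.677 * 49 = 278.173
BMR = 88.362 + 1111.951 + 839.825 - 278.173
= 1761.97 kcal/day

1761.97 kcal/day


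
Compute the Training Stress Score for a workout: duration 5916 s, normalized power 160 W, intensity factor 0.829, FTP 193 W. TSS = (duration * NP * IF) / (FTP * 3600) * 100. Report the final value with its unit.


Product = 5916 * 160 * 0.829 = 784698.24
Base = 193 * 3600 = 694800
TSS = 784698.24 / 694800 * 100 = 112.94

112.94 TSS


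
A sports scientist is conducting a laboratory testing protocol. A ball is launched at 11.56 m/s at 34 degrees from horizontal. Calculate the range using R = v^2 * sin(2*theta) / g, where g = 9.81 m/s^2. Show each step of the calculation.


sin(2 * 34) = sin(68) = 0.927184
v^2 = 11.56^2 = 133.6336
R = 133.6336 * 0.927184 / 9.81
= 12.63 m

12.63 m


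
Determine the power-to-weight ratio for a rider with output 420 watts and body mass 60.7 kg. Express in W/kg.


P/W = 420 / 60.7 = 6.919 W/kg

6.919 W/kg


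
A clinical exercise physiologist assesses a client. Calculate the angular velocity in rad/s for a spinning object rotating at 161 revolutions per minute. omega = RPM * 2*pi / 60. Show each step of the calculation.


omega = RPM * 2*pi / 60
= 161 * 6.28318531 / 60
= 16.86 rad/s

16.86 rad/s


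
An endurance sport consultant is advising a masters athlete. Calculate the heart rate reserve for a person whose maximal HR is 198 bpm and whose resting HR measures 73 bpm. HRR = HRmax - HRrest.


HRmax = 198 bpm
HRrest = 73 bpm
HRR = 198 - 73 = 125 bpm

125 bpm


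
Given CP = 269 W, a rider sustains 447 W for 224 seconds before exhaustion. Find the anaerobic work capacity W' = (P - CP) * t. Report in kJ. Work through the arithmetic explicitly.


Excess power = 447 - 269 = 178 W
Work above CP = 178 * 224 = 39872 J
W' = 39.872 kJ

39.872 kJ


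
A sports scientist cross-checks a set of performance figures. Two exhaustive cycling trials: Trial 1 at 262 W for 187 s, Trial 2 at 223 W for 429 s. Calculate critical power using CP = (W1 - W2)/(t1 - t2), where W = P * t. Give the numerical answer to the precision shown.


W1 = 262 * 187 = 48994 J
W2 = 223 * 429 = 95667 J
CP = (48994 - 95667) / (187 - 429)
= -46673 / -242
= 192.86 W

192.86 W


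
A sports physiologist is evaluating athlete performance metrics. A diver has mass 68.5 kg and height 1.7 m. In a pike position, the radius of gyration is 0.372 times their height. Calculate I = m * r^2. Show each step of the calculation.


r = 0.372 * 1.7 = 0.6324 m
I = m * r^2 = 68.5 * 0.39993 = 27.395 kg*m^2

27.395 kg*m^2


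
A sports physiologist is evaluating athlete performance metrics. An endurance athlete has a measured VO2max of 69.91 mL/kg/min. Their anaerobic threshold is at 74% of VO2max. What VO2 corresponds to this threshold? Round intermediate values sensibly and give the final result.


Anaerobic threshold VO2 = VO2max * 74%
= 69.91 * 0.74
= 51.73 mL/kg/min

51.73 mL/kg/min


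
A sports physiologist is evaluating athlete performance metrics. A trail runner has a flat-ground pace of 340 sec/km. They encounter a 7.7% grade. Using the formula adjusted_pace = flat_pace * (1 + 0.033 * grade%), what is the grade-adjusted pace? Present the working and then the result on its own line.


Grade factor = 1 + 0.033 * 7.7 = 1.2541
Adjusted = 340 * 1.2541 = 426.39 sec/km

426.39 s/km


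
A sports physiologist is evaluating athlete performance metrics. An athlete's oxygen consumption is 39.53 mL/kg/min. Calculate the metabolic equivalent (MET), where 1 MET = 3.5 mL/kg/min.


MET = VO2 / 3.5
= 39.53 / 3.5
= 11.29 METs

11.29 METs


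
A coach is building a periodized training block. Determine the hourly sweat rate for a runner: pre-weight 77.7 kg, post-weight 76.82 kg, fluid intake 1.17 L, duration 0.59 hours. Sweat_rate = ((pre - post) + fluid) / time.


Mass lost = 77.7 - 76.82 = 0.88 kg
Add fluid consumed: 0.88 + 1.17 = 2.05 L total sweat
Sweat rate = 2.05 / 0.59 = 3.475 L/h

3.475 L/h


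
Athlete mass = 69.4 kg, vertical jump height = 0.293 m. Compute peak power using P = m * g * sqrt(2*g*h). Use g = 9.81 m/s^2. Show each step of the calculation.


sqrt(2 * 9.81 * 0.293) = sqrt(5.74866) = 2.397636 m/s
P = 69.4 * 9.81 * 2.397636
= 1632.34 W

1632.34 W


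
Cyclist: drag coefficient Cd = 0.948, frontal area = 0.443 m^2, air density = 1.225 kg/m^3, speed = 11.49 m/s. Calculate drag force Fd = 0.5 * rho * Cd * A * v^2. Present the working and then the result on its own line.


v^2 = 11.49^2 = 132.0201
Fd = 0.5 * 1.225 * 0.948 * 0.443 * 132.0201
= 33.959 N

33.959 N


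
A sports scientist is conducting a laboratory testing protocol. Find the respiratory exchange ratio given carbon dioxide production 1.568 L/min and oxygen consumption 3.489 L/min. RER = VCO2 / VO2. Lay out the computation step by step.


VCO2 = 1.568 L/min
VO2 = 3.489 L/min
RER = 1.568 / 3.489 = 0.4494

0.4494


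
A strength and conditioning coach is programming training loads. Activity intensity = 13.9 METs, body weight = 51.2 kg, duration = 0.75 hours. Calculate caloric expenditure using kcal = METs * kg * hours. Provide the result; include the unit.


kcal = 13.9 * 51.2 * 0.75
= 711.68 * 0.75
= 533.76 kcal

533.76 kcal


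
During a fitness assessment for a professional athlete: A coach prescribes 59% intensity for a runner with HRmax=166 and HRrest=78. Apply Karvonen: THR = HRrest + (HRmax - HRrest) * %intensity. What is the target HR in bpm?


Heart rate reserve = 166 - 78 = 88
Intensity fraction = 59 / 100 = 0.59
THR = 78 + 88 * 0.59 = 129.92 bpm

129.92 bpm


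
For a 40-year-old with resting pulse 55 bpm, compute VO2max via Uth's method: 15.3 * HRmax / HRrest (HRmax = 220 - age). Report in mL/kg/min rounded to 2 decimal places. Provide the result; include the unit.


Step 1: HRmax = 220 - 40 = 180 bpm
Step 2: Ratio = 180 / 55 = 3.2727
Step 3: VO2max = 15.3 * 3.2727 = 50.07 mL/kg/min

50.07 mL/kg/min


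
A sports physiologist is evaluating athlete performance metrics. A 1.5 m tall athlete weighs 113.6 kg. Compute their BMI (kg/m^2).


height^2 = 2.25 m^2
BMI = 113.6 / 2.25 = 50.49 kg/m^2

50.49 kg/m^2


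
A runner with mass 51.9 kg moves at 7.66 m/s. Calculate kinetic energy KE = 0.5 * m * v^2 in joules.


v^2 = 7.66^2 = 58.6756
KE = 0.5 * 51.9 * 58.6756
= 1522.63 J

1522.63 J


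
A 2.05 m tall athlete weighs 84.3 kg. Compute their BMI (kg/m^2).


height^2 = 4.2025 m^2
BMI = 84.3 / 4.2025 = 20.06 kg/m^2

20.06 kg/m^2


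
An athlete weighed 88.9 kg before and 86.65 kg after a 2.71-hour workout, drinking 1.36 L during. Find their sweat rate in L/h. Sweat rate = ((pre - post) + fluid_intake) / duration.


Body mass change = 2.25 kg
Total sweat loss = 2.25 + 1.36 = 3.61 L
Rate = 3.61 / 2.71 = 1.332 L/h

1.332 L/h


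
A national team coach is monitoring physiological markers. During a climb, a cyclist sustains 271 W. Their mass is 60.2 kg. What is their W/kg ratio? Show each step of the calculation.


Power-to-weight = 271 W / 60.2 kg
= 4.502 W/kg

4.502 W/kg


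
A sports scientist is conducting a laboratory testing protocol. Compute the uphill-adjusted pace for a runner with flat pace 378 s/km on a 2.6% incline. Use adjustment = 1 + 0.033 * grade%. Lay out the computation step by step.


Adjustment factor = 1 + 0.033 * 2.6 = 1.0858
Grade-adjusted pace = 378 * 1.0858 = 410.43 s/km

410.43 s/km


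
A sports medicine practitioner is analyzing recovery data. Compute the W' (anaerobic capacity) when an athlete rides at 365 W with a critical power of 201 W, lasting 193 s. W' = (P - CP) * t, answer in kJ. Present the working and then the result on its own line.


Above-CP power = 164 W
Duration = 193 s
W' = 164 * 193 = 31652 J
Convert: 31652 / 1000 = 31.652 kJ

31.652 kJ


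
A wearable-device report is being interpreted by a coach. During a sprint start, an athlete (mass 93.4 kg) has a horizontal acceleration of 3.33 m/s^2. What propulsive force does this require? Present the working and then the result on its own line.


Propulsive force = mass * acceleration
= 93.4 kg * 3.33 m/s^2
= 311.02 N

311.02 N


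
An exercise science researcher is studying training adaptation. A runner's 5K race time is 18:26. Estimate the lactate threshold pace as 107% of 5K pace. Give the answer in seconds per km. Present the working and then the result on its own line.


Total race time = 18*60 + 26 = 1106 seconds
5K pace = 1106 / 5 = 221.2 sec/km
LT pace = 221.2 * 1.07 = 236.68 sec/km

236.68 s/km


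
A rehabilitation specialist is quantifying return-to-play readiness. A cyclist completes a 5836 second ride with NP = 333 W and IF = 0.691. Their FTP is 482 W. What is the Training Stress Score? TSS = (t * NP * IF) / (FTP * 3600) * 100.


t * NP * IF = 5836 * 333 * 0.691 = 1342881.108
FTP * 3600 = 1735200
TSS = (1342881.108 / 1735200) * 100 = 77.39

77.39 TSS


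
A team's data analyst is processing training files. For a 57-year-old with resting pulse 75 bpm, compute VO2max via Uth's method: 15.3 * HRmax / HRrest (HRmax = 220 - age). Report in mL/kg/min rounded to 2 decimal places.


Step 1: HRmax = 220 - 57 = 163 bpm
Step 2: Ratio = 163 / 75 = 2.1733
Step 3: VO2max = 15.3 * 2.1733 = 33.25 mL/kg/min

33.25 mL/kg/min


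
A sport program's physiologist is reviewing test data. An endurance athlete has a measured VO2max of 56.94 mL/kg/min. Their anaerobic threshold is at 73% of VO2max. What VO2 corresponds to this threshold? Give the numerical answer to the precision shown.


Anaerobic threshold VO2 = VO2max * 73%
= 56.94 * 0.73
= 41.57 mL/kg/min

41.57 mL/kg/min


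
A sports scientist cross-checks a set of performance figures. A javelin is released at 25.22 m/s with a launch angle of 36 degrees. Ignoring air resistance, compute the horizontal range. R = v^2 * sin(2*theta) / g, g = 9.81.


Launch speed squared = 636.0484
sin(2 * 36 deg) = 0.951057
Range = 636.0484 * 0.951057 / 9.81
= 61.663 m

61.663 m


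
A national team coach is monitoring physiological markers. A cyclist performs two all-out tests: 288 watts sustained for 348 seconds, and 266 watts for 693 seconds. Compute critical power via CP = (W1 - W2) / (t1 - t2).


W1 = P1 * t1 = 288 * 348 = 100224 J
W2 = P2 * t2 = 266 * 693 = 184338 J
CP = (100224 - 184338) / (348 - 693)
= 243.81 W

243.81 W


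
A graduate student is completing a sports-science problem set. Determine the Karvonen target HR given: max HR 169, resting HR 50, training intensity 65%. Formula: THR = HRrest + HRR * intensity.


HRR = HRmax - HRrest = 169 - 50 = 119
THR = 50 + 119 * 0.65
= 127.35 bpm

127.35 bpm


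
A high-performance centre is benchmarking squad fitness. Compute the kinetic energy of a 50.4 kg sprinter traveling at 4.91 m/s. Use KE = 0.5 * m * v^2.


Velocity squared = 24.1081
KE = 0.5 * 50.4 * 24.1081 = 607.52 J

607.52 J


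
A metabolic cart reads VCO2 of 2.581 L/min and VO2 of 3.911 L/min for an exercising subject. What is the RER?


RER = VCO2 / VO2 = 2.581 / 3.911 = 0.6599

0.6599


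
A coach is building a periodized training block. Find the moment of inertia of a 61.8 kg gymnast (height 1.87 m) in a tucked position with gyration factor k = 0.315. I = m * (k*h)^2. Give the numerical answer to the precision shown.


Radius of gyration = 0.315 * 1.87 = 0.58905 m
I = 61.8 * 0.58905^2
= 61.8 * 0.34698
= 21.443 kg*m^2

21.443 kg*m^2


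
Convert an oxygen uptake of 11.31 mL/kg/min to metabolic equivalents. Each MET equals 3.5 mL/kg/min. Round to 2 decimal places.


One MET = 3.5 mL/kg/min
Number of METs = 11.31 / 3.5
= 3.23 METs

3.23 METs


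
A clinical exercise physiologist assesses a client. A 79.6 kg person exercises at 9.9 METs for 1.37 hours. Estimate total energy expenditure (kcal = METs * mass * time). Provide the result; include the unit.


Energy = METs * mass(kg) * time(h)
= 9.9 * 79.6 * 1.37
= 1079.61 kcal

1079.61 kcal


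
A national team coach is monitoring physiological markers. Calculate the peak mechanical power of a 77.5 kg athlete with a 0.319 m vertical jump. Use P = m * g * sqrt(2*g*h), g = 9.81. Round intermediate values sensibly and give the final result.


First, sqrt(2gh) = sqrt(2 * 9.81 * 0.319)
= sqrt(6.25878) = 2.501755 m/s
Power = 77.5 * 9.81 * 2.501755 = 1902.02 W

1902.02 W


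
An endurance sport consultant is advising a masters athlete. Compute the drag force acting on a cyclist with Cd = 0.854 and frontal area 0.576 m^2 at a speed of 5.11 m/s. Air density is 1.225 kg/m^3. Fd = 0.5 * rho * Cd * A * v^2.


Step 1: v^2 = 26.1121
Step 2: Fd = 0.5 * 1.225 * 0.854 * 0.576 * 26.1121
= 7.867 N

7.867 N


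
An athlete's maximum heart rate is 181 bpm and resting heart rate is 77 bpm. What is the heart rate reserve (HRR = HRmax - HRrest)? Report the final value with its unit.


HRR = HRmax - HRrest
= 181 - 77
= 104 bpm

104 bpm


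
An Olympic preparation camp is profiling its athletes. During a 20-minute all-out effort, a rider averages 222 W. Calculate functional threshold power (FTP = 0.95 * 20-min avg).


FTP = 0.95 * 222
= 210.9 W

210.9 W


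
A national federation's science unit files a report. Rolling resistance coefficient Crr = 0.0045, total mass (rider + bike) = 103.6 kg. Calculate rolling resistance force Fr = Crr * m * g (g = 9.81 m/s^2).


Fr = Crr * m * g
= 0.0045 * 103.6 * 9.81
= 4.573 N

4.573 N


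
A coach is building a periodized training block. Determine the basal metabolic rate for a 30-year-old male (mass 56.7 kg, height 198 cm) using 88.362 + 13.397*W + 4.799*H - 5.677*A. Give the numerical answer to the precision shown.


BMR = 88.362 + 13.397*56.7 + 4.799*198 - 5.677*30
= 1627.86 kcal/day

1627.86 kcal/day


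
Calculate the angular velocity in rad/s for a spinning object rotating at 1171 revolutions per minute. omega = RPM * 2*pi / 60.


omega = RPM * 2*pi / 60
= 1171 * 6.28318531 / 60
= 122.627 rad/s

122.627 rad/s


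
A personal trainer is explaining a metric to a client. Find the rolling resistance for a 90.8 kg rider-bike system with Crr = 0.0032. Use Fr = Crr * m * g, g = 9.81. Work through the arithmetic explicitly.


m * g = 90.8 * 9.81 = 890.748 N
Fr = 0.0032 * 890.748 = 2.85 N

2.85 N


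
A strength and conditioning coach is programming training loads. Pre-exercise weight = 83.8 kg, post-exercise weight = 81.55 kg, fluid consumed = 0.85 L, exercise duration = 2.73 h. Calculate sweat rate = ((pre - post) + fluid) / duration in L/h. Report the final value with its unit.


Weight loss = 83.8 - 81.55 = 2.25 kg (approx L)
Total sweat = 2.25 + 0.85 = 3.1 L
Sweat rate = 3.1 / 2.73 = 1.136 L/h

1.136 L/h


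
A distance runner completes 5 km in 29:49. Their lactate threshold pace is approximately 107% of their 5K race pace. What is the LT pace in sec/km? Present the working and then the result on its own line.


Convert to seconds: 29 min 49 s = 1789 s
Pace per km = 1789 / 5 = 357.8 s/km
LT pace = 357.8 * 1.07 = 382.85 s/km

382.85 s/km


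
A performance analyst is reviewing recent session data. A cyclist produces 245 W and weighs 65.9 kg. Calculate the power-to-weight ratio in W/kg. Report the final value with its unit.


P/W = power / mass
= 245 / 65.9
= 3.718 W/kg

3.718 W/kg


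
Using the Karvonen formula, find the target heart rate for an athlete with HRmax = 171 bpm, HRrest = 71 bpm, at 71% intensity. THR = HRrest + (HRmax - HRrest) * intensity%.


HRR = 171 - 71 = 100
THR = 71 + 100 * 0.71
= 71 + 71.0
= 142.0 bpm

142.0 bpm


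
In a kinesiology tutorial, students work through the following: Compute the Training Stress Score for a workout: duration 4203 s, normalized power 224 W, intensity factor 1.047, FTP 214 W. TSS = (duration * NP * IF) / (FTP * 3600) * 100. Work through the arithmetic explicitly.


Product = 4203 * 224 * 1.047 = 985721.184
Base = 214 * 3600 = 770400
TSS = 985721.184 / 770400 * 100 = 127.95

127.95 TSS


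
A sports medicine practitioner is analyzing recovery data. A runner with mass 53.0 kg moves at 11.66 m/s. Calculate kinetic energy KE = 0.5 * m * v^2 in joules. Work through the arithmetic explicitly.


v^2 = 11.66^2 = 135.9556
KE = 0.5 * 53.0 * 135.9556
= 3602.82 J

3602.82 J


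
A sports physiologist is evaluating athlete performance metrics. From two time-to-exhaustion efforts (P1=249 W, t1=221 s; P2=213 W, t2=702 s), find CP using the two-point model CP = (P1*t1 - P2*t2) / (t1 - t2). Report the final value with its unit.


Work in trial 1 = 55029 J
Work in trial 2 = 149526 J
Delta work = -94497 J
Delta time = -481 s
CP = -94497 / -481 = 196.46 W

196.46 W


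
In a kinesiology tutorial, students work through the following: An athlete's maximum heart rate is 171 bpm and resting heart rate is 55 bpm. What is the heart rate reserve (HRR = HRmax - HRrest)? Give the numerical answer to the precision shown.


HRR = HRmax - HRrest
= 171 - 55
= 116 bpm

116 bpm


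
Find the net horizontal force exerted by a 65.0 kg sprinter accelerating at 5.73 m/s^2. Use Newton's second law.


Newton's second law: F = m * a
F = 65.0 * 5.73 = 372.45 N

372.45 N


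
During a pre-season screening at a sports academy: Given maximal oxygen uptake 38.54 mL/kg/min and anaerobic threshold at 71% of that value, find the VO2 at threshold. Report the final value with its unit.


Percentage as decimal = 0.71
VO2 at AT = 38.54 * 0.71 = 27.36 mL/kg/min

27.36 mL/kg/min


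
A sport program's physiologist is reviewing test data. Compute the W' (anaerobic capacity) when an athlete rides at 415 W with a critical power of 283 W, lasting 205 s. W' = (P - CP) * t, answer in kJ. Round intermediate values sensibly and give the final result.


Above-CP power = 132 W
Duration = 205 s
W' = 132 * 205 = 27060 J
Convert: 27060 / 1000 = 27.06 kJ

27.06 kJ


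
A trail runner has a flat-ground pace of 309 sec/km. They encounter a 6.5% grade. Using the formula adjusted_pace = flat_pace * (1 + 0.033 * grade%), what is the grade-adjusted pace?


Grade factor = 1 + 0.033 * 6.5 = 1.2145
Adjusted = 309 * 1.2145 = 375.28 sec/km

375.28 s/km


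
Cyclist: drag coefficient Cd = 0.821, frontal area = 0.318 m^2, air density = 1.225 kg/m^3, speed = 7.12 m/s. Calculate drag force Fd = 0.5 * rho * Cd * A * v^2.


v^2 = 7.12^2 = 50.6944
Fd = 0.5 * 1.225 * 0.821 * 0.318 * 50.6944
= 8.107 N

8.107 N


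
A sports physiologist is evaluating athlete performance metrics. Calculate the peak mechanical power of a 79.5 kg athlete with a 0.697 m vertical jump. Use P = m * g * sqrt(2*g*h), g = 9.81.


First, sqrt(2gh) = sqrt(2 * 9.81 * 0.697)
= sqrt(13.67514) = 3.697991 m/s
Power = 79.5 * 9.81 * 3.697991 = 2884.04 W

2884.04 W


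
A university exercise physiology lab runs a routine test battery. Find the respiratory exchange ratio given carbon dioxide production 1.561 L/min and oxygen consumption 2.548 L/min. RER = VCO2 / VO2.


VCO2 = 1.561 L/min
VO2 = 2.548 L/min
RER = 1.561 / 2.548 = 0.6126

0.6126


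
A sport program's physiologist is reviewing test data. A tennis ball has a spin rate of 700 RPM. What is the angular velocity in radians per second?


Convert RPM to rad/s: multiply by 2*pi and divide by 60
omega = 700 * 2 * pi / 60
= 73.304 rad/s

73.304 rad/s


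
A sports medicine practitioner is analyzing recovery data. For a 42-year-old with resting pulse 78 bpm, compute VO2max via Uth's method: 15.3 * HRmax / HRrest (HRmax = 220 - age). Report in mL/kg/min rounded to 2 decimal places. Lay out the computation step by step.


Step 1: HRmax = 220 - 42 = 178 bpm
Step 2: Ratio = 178 / 78 = 2.2821
Step 3: VO2max = 15.3 * 2.2821 = 34.92 mL/kg/min

34.92 mL/kg/min


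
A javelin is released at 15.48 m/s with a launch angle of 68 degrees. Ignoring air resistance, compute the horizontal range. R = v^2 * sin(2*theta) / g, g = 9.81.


Launch speed squared = 239.6304
sin(2 * 68 deg) = 0.694658
Range = 239.6304 * 0.694658 / 9.81
= 16.969 m

16.969 m


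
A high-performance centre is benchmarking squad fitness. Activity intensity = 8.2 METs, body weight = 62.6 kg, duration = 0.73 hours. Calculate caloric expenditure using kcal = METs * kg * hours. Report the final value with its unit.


kcal = 8.2 * 62.6 * 0.73
= 513.32 * 0.73
= 374.72 kcal

374.72 kcal


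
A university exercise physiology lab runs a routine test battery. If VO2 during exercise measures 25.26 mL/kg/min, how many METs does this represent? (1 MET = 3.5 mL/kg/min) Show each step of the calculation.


METs = VO2 / 3.5 = 25.26 / 3.5 = 7.22

7.22 METs


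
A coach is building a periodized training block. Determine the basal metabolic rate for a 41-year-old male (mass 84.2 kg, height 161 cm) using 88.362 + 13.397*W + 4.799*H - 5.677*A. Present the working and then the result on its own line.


BMR = 88.362 + 13.397*84.2 + 4.799*161 - 5.677*41
= 1756.27 kcal/day

1756.27 kcal/day


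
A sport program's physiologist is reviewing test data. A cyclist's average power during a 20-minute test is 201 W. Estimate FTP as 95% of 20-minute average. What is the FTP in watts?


FTP = 20-min power * 0.95
= 201 * 0.95
= 190.95 W

190.95 W


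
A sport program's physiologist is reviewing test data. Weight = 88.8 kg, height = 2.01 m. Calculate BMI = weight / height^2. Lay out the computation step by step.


height^2 = 2.01^2 = 4.0401
BMI = 88.8 / 4.0401 = 21.98 kg/m^2

21.98 kg/m^2


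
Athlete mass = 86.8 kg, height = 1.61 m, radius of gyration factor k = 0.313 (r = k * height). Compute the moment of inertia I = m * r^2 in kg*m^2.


r = k * height = 0.313 * 1.61 = 0.50393 m
r^2 = 0.50393^2 = 0.253945
I = 86.8 * 0.253945 = 22.042 kg*m^2

22.042 kg*m^2


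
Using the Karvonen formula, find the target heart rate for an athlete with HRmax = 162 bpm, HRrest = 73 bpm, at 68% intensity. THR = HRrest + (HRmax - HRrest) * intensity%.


HRR = 162 - 73 = 89
THR = 73 + 89 * 0.68
= 73 + 60.52
= 133.52 bpm

133.52 bpm


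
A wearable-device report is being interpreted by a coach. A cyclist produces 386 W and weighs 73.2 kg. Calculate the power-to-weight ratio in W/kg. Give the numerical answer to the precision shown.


P/W = power / mass
= 386 / 73.2
= 5.273 W/kg

5.273 W/kg


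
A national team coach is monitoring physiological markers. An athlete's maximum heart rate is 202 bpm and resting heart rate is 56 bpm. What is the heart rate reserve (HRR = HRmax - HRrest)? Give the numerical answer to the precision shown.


HRR = HRmax - HRrest
= 202 - 56
= 146 bpm

146 bpm


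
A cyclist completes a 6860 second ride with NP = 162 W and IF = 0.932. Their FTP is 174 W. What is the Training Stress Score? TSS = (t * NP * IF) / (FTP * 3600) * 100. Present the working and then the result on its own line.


t * NP * IF = 6860 * 162 * 0.932 = 1035750.24
FTP * 3600 = 626400
TSS = (1035750.24 / 626400) * 100 = 165.35

165.35 TSS


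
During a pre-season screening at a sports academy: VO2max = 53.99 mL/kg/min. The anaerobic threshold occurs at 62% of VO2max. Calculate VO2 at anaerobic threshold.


AT fraction = 62 / 100 = 0.62
AT VO2 = 53.99 * 0.62
= 33.47 mL/kg/min

33.47 mL/kg/min


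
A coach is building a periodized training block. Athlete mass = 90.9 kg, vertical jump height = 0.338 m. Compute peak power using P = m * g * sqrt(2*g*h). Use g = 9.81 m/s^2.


sqrt(2 * 9.81 * 0.338) = sqrt(6.63156) = 2.575182 m/s
P = 90.9 * 9.81 * 2.575182
= 2296.36 W

2296.36 W


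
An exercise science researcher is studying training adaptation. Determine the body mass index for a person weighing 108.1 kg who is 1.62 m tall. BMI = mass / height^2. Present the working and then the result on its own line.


BMI = mass / height^2
= 108.1 / 1.62^2
= 108.1 / 2.6244
= 41.19 kg/m^2

41.19 kg/m^2


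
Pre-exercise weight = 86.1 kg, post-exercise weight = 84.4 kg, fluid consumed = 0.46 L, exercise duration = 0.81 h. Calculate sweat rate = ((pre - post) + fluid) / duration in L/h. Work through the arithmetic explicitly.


Weight loss = 86.1 - 84.4 = 1.7 kg (approx L)
Total sweat = 1.7 + 0.46 = 2.16 L
Sweat rate = 2.16 / 0.81 = 2.667 L/h

2.667 L/h


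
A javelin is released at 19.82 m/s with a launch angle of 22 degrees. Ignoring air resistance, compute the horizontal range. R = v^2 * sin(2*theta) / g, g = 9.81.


Launch speed squared = 392.8324
sin(2 * 22 deg) = 0.694658
Range = 392.8324 * 0.694658 / 9.81
= 27.817 m

27.817 m


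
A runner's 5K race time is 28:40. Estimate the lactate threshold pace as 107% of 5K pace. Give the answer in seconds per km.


Total race time = 28*60 + 40 = 1720 seconds
5K pace = 1720 / 5 = 344.0 sec/km
LT pace = 344.0 * 1.07 = 368.08 sec/km

368.08 s/km


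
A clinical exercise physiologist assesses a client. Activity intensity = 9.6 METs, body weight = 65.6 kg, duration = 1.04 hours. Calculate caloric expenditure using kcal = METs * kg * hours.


kcal = 9.6 * 65.6 * 1.04
= 629.76 * 1.04
= 654.95 kcal

654.95 kcal


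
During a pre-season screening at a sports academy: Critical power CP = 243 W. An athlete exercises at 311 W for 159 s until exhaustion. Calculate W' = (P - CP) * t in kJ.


P - CP = 311 - 243 = 68 W
W' = 68 * 159 = 10812 J
= 10812 / 1000 = 10.812 kJ

10.812 kJ


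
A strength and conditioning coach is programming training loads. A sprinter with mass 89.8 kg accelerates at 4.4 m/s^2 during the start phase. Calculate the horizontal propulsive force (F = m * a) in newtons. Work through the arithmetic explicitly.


F = m * a
= 89.8 * 4.4
= 395.12 N

395.12 N


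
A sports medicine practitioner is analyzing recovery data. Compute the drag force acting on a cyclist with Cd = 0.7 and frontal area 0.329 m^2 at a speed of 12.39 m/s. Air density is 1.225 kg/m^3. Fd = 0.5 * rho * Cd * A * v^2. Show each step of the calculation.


Step 1: v^2 = 153.5121
Step 2: Fd = 0.5 * 1.225 * 0.7 * 0.329 * 153.5121
= 21.654 N

21.654 N


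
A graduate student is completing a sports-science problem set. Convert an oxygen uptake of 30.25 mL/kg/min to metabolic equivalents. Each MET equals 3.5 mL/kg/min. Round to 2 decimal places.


One MET = 3.5 mL/kg/min
Number of METs = 30.25 / 3.5
= 8.64 METs

8.64 METs


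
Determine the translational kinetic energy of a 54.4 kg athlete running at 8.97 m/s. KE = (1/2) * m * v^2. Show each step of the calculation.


KE = 0.5 * m * v^2
= 0.5 * 54.4 * 8.97^2
= 0.5 * 54.4 * 80.4609
= 2188.54 J

2188.54 J


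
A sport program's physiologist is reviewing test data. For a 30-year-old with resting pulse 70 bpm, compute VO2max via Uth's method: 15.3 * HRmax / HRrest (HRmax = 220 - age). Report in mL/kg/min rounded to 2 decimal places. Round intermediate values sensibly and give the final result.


Step 1: HRmax = 220 - 30 = 190 bpm
Step 2: Ratio = 190 / 70 = 2.7143
Step 3: VO2max = 15.3 * 2.7143 = 41.53 mL/kg/min

41.53 mL/kg/min


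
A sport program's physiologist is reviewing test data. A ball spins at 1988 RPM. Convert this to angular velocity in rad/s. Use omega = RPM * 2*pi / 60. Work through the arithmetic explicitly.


omega = 1988 * 2 * pi / 60
= 1988 * 6.28318531 / 60
= 12490.972 / 60
= 208.183 rad/s

208.183 rad/s


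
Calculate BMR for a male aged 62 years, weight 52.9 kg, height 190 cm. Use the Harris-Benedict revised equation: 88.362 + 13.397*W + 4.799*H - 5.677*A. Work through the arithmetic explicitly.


Substituting values:
W term = 13.397 * 52.9 = 708.7013
H term = 4.799 * 190 = 911.81
A term = 5.677 * 62 = 351.974
BMR = 1356.9 kcal/day

1356.9 kcal/day


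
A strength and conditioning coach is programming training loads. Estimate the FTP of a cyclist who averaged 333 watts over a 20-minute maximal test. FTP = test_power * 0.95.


FTP = 333 * 0.95 = 316.35 W

316.35 W


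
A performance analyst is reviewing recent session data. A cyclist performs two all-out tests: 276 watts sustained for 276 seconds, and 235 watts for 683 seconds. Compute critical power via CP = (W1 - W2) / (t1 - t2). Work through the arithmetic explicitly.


W1 = P1 * t1 = 276 * 276 = 76176 J
W2 = P2 * t2 = 235 * 683 = 160505 J
CP = (76176 - 160505) / (276 - 683)
= 207.2 W

207.2 W


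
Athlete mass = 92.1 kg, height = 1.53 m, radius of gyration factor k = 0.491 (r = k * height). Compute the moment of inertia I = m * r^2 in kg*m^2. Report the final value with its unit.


r = k * height = 0.491 * 1.53 = 0.75123 m
r^2 = 0.75123^2 = 0.564347
I = 92.1 * 0.564347 = 51.976 kg*m^2

51.976 kg*m^2


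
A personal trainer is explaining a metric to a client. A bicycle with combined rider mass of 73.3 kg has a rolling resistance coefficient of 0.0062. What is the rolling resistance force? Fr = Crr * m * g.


Fr = 0.0062 * 73.3 * 9.81
= 0.45446 * 9.81
= 4.458 N

4.458 N


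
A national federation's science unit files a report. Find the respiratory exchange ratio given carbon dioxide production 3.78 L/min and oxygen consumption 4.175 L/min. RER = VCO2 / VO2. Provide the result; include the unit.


VCO2 = 3.78 L/min
VO2 = 4.175 L/min
RER = 3.78 / 4.175 = 0.9054

0.9054


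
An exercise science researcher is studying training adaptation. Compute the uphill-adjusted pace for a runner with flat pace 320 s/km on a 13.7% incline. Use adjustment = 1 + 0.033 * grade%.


Adjustment factor = 1 + 0.033 * 13.7 = 1.4521
Grade-adjusted pace = 320 * 1.4521 = 464.67 s/km

464.67 s/km


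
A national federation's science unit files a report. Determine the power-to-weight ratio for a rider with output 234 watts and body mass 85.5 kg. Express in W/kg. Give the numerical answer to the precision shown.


P/W = 234 / 85.5 = 2.737 W/kg

2.737 W/kg


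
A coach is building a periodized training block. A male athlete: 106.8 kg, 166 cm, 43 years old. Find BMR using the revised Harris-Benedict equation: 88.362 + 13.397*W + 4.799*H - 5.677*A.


Intercept = 88.362
Weight contribution = 13.397 * 106.8 = 1430.7996
Height contribution = 4.799 * 166 = 796.634
Age contribution = 5.677 * 43 = 244.111
BMR = 88.362 + 1430.7996 + 796.634 - 244.111
= 2071.68 kcal/day

2071.68 kcal/day


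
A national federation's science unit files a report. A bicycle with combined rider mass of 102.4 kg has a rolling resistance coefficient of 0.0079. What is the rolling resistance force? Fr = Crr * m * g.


Fr = 0.0079 * 102.4 * 9.81
= 0.80896 * 9.81
= 7.936 N

7.936 N


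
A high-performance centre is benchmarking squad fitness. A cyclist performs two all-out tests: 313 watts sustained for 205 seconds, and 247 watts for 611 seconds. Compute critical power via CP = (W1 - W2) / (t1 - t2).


W1 = P1 * t1 = 313 * 205 = 64165 J
W2 = P2 * t2 = 247 * 611 = 150917 J
CP = (64165 - 150917) / (205 - 611)
= 213.67 W

213.67 W


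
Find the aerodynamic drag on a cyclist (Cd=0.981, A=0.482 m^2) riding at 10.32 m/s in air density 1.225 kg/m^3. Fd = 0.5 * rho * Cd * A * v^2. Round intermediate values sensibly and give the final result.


Fd = 0.5 * 1.225 * 0.981 * 0.482 * 10.32^2
= 0.5 * 1.225 * 0.981 * 0.482 * 106.5024
= 30.845 N

30.845 N


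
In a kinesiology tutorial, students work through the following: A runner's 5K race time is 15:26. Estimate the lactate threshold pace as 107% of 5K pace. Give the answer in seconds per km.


Total race time = 15*60 + 26 = 926 seconds
5K pace = 926 / 5 = 185.2 sec/km
LT pace = 185.2 * 1.07 = 198.16 sec/km

198.16 s/km


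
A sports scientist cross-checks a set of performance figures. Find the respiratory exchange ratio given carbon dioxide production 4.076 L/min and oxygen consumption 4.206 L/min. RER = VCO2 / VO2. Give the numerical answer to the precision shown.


VCO2 = 4.076 L/min
VO2 = 4.206 L/min
RER = 4.076 / 4.206 = 0.9691

0.9691


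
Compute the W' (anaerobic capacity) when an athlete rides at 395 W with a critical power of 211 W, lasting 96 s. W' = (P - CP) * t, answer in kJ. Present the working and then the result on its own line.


Above-CP power = 184 W
Duration = 96 s
W' = 184 * 96 = 17664 J
Convert: 17664 / 1000 = 17.664 kJ

17.664 kJ


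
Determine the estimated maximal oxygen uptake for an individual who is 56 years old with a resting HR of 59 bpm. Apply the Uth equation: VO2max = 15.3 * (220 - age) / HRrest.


HRmax = 220 - 56 = 164
VO2max = 15.3 * (164 / 59)
= 15.3 * 2.7797
= 42.53 mL/kg/min

42.53 mL/kg/min


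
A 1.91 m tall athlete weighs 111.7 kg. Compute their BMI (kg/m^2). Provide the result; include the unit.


height^2 = 3.6481 m^2
BMI = 111.7 / 3.6481 = 30.62 kg/m^2

30.62 kg/m^2


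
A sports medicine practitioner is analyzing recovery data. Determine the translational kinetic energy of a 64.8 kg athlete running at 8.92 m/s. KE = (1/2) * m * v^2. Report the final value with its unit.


KE = 0.5 * m * v^2
= 0.5 * 64.8 * 8.92^2
= 0.5 * 64.8 * 79.5664
= 2577.95 J

2577.95 J


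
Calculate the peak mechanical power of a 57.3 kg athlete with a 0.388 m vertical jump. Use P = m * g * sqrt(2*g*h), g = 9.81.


First, sqrt(2gh) = sqrt(2 * 9.81 * 0.388)
= sqrt(7.61256) = 2.759087 m/s
Power = 57.3 * 9.81 * 2.759087 = 1550.92 W

1550.92 W


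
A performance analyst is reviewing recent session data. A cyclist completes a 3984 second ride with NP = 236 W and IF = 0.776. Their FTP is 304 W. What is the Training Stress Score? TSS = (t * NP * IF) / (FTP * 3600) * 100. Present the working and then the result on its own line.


t * NP * IF = 3984 * 236 * 0.776 = 729613.824
FTP * 3600 = 1094400
TSS = (729613.824 / 1094400) * 100 = 66.67

66.67 TSS


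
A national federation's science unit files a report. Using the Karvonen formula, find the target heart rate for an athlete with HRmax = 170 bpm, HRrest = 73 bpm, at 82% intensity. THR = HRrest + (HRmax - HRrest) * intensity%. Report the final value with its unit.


HRR = 170 - 73 = 97
THR = 73 + 97 * 0.82
= 73 + 79.54
= 152.54 bpm

152.54 bpm


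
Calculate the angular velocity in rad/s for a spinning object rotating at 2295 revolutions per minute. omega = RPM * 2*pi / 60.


omega = RPM * 2*pi / 60
= 2295 * 6.28318531 / 60
= 240.332 rad/s

240.332 rad/s


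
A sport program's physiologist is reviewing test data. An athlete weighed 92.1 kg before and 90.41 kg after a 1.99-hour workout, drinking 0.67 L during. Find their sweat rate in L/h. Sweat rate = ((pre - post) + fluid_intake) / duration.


Body mass change = 1.69 kg
Total sweat loss = 1.69 + 0.67 = 2.36 L
Rate = 2.36 / 1.99 = 1.186 L/h

1.186 L/h


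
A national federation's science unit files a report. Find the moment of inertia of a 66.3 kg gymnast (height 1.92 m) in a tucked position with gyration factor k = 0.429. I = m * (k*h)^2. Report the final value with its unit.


Radius of gyration = 0.429 * 1.92 = 0.82368 m
I = 66.3 * 0.82368^2
= 66.3 * 0.678449
= 44.981 kg*m^2

44.981 kg*m^2


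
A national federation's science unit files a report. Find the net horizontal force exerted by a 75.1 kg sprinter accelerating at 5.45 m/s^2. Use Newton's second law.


Newton's second law: F = m * a
F = 75.1 * 5.45 = 409.3 N

409.3 N


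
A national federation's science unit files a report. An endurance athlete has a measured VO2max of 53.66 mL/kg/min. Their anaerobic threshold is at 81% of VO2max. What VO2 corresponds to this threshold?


Anaerobic threshold VO2 = VO2max * 81%
= 53.66 * 0.81
= 43.46 mL/kg/min

43.46 mL/kg/min


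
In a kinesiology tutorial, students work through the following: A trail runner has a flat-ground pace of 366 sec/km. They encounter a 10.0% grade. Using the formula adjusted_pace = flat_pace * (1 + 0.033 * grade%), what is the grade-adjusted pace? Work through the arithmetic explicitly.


Grade factor = 1 + 0.033 * 10.0 = 1.33
Adjusted = 366 * 1.33 = 486.78 sec/km

486.78 s/km


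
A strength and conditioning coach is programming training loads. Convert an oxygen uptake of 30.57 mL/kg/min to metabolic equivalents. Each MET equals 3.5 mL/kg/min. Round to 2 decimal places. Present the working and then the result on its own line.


One MET = 3.5 mL/kg/min
Number of METs = 30.57 / 3.5
= 8.73 METs

8.73 METs


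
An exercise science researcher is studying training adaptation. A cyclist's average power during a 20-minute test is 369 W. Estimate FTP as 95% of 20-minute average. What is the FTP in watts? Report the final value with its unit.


FTP = 20-min power * 0.95
= 369 * 0.95
= 350.55 W

350.55 W


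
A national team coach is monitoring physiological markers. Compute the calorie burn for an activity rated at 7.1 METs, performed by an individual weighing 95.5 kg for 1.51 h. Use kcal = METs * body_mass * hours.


Product of METs and mass = 7.1 * 95.5 = 678.05
Total kcal = 678.05 * 1.51 = 1023.86 kcal

1023.86 kcal


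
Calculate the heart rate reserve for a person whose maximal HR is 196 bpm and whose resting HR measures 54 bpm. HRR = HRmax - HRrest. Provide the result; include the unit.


HRmax = 196 bpm
HRrest = 54 bpm
HRR = 196 - 54 = 142 bpm

142 bpm


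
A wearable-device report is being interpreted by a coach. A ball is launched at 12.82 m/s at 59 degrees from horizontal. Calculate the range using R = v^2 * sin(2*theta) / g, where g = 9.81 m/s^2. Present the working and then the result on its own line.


sin(2 * 59) = sin(118) = 0.882948
v^2 = 12.82^2 = 164.3524
R = 164.3524 * 0.882948 / 9.81
= 14.793 m

14.793 m


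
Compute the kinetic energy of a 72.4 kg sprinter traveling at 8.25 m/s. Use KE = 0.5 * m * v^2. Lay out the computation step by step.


Velocity squared = 68.0625
KE = 0.5 * 72.4 * 68.0625 = 2463.86 J

2463.86 J
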